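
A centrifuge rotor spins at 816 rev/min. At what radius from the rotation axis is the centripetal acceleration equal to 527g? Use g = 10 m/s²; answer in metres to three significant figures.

0.722 m

ω = 816 rev/min × 2π/60 = 85.45 rad/s.
a_c = ω²r = 527g ⇒ r = 527 × 10.0 / (85.45)² = 5270/7302 = 0.7217 m.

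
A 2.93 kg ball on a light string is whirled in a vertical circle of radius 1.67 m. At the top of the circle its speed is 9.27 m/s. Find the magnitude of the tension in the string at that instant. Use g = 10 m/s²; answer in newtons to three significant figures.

At the top, both T and the weight mg point inward (toward the centre), so T + mg = mv²/r.
T = m(v²/r − g) = 2.93 × ((9.27)²/1.67 − 10.0) = 2.93 × (51.46 − 10.0) = 2.93 × 41.46 = 121.5 N.

121 N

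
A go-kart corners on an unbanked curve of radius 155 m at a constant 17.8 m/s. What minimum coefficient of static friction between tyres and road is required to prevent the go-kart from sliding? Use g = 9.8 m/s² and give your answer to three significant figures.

Friction provides the centripetal force: μ_s m g = m v²/r, so μ_s = v²/(g r) = (17.80)²/(9.8 × 155) = 316.8/1519 = 0.2086.

0.209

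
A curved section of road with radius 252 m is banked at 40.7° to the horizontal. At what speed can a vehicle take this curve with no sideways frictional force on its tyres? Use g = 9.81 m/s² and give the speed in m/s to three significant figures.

46.1 m/s

On a frictionless banked curve, N sinθ = mv²/r and N cosθ = mg, so tanθ = v²/(rg).
v = √(r g tanθ) = √(252 × 9.81 × tan 40.7°) = √(252 × 9.81 × 0.8601) = √2126 = 46.11 m/s.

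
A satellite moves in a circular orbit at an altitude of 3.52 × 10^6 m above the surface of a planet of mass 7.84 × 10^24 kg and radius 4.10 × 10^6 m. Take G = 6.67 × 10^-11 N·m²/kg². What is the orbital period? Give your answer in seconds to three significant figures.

5780 s

r = R + h = 4.10 × 10^6 + 3.52 × 10^6 = 7.620 × 10^6 m. Gravity provides the centripetal force: G M m / r² = m v² / r ⇒ v = √(GM/r) = 8284 m/s.
T = 2πr/v = 2π × 7.620 × 10^6 / 8284 = 5780 s.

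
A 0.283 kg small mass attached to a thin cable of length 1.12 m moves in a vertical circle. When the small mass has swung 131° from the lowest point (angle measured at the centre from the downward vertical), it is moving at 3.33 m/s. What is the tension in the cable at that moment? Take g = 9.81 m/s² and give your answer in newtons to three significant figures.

0.981 N

Take the radial direction toward the centre of the circle as positive. The component of the weight along the string toward the centre is −mg cos φ (φ measured from the bottom), so Newton's second law along the string gives T − mg cos φ = m v²/r.
cos 131° = -0.6561, so T = m(v²/r + g cos φ) = 0.283 × ((3.33)²/1.12 + 9.81 × -0.6561) = 0.283 × (9.901 + (-6.436)) = 0.283 × 3.465 = 0.9806 N.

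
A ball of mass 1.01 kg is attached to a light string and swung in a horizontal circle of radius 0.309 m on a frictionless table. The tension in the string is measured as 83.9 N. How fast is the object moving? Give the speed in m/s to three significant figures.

5.07 m/s

T = m v²/r ⇒ v = √(T r / m) = √(83.9 × 0.309 / 1.01) = √25.67 = 5.066 m/s.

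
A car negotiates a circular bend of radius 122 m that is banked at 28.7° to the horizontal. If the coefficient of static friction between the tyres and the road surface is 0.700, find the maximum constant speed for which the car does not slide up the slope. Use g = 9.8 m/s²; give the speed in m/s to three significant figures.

At the maximum speed, friction acts down the slope at its limiting value f = μN. Radially (horizontal, toward centre): N sinθ + μN cosθ = mv²/r. Vertically: N cosθ − μN sinθ = mg.
Dividing: v² = r g (sinθ + μcosθ)/(cosθ − μsinθ).
sinθ + μcosθ = 0.4802 + 0.700×0.8771 = 1.094; cosθ − μsinθ = 0.8771 − 0.700×0.4802 = 0.5410.
v² = 122 × 9.8 × 1.094/0.5410 = 2418 m²/s², so v = 49.18 m/s.

49.2 m/s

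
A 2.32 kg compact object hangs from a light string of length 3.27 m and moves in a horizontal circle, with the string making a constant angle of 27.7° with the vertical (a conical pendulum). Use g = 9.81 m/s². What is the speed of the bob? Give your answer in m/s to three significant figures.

2.80 m/s

The radius of the circle is r = L sinθ = 3.27 × sin 27.7° = 1.520 m.
Horizontally T sinθ = mv²/r and vertically T cosθ = mg, so tanθ = v²/(rg).
v = √(r g tanθ) = √(1.520 × 9.81 × 0.5250) = √7.829 = 2.798 m/s.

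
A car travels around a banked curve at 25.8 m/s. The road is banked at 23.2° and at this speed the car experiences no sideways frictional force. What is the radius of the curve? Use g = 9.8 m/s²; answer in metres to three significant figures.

Frictionless banking: tanθ = v²/(rg), so r = v²/(g tanθ).
r = (25.8)²/(9.8 × tan 23.2°) = 665.6/(9.8 × 0.4286) = 665.6/4.200 = 158.5 m.

158 m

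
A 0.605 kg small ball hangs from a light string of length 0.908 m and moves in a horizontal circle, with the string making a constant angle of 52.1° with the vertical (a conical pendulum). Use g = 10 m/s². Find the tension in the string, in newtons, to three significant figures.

Vertically the bob has no acceleration, so T cosθ = mg.
T = mg/cosθ = 0.605 × 10.0 / cos 52.1° = 6.050/0.6143 = 9.849 N.

9.85 N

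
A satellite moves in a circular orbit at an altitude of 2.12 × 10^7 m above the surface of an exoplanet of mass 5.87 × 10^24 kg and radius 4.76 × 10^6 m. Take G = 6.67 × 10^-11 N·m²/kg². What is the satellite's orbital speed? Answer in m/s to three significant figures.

3880 m/s

Orbital radius r = R + h = 4.76 × 10^6 + 2.12 × 10^7 = 2.596 × 10^7 m.
Gravity supplies the centripetal force: G M m / r² = m v² / r, so v = √(GM/r).
v = √(6.67 × 10^-11 × 5.87 × 10^24 / 2.596 × 10^7) = √(1.508 × 10^7) = 3884 m/s.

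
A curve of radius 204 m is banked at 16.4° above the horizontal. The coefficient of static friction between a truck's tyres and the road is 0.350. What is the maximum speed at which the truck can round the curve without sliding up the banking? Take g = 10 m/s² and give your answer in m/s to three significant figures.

38.3 m/s

At the maximum speed, friction acts down the slope at its limiting value f = μN. Radially (horizontal, toward centre): N sinθ + μN cosθ = mv²/r. Vertically: N cosθ − μN sinθ = mg.
Dividing: v² = r g (sinθ + μcosθ)/(cosθ − μsinθ).
sinθ + μcosθ = 0.2823 + 0.350×0.9593 = 0.6181; cosθ − μsinθ = 0.9593 − 0.350×0.2823 = 0.8605.
v² = 204 × 10.0 × 0.6181/0.8605 = 1465 m²/s², so v = 38.28 m/s.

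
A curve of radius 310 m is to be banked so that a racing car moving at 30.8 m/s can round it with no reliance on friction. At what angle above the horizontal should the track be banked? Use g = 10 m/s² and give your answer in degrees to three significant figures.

With no friction, the horizontal component of the normal force provides the centripetal force: N sinθ = mv²/r, while N cosθ = mg vertically.
Dividing: tanθ = v²/(r g) = (30.8)²/(310 × 10.0) = 948.6/3100 = 0.3060.
θ = arctan(0.3060) = 17.01°.

17.0°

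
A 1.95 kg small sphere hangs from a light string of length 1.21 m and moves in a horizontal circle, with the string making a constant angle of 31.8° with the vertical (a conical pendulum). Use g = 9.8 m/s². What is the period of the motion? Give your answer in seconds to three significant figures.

r = L sinθ = 0.6376 m. From T sinθ = mω²r and T cosθ = mg: tanθ = ω²r/g, so ω² = g tanθ / r = g/(L cosθ).
ω = √(g/(L cosθ)) = √(9.8/(1.21 × 0.8499)) = √9.530 = 3.087 rad/s.
Period = 2π/ω = 2.035 s.

2.04 s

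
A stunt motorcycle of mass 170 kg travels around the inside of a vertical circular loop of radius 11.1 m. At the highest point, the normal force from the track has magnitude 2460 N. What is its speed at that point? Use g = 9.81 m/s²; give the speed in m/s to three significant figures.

At the top, N + mg = mv²/r, so v = √(r(N/m + g)) = √(11.1 × (2460/170 + 9.81)) = √(11.1 × 24.28) = √269.5 = 16.42 m/s.

16.4 m/s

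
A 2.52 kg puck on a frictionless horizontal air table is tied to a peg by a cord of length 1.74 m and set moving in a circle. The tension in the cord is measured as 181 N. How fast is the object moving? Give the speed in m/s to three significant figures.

11.2 m/s

T = m v²/r ⇒ v = √(T r / m) = √(181 × 1.74 / 2.52) = √125.0 = 11.18 m/s.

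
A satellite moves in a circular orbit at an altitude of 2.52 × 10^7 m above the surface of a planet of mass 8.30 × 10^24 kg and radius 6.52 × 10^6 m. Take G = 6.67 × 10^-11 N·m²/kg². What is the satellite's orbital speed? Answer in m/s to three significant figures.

4180 m/s

Orbital radius r = R + h = 6.52 × 10^6 + 2.52 × 10^7 = 3.172 × 10^7 m.
Gravity supplies the centripetal force: G M m / r² = m v² / r, so v = √(GM/r).
v = √(6.67 × 10^-11 × 8.30 × 10^24 / 3.172 × 10^7) = √(1.745 × 10^7) = 4178 m/s.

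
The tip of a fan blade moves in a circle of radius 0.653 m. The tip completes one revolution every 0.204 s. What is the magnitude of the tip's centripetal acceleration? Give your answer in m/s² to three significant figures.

619 m/s²

v = 2πr/T = 2π × 0.653/0.204 = 20.11 m/s.
a_c = v²/r = (20.11)²/0.653 = 404.5/0.653 = 619.5 m/s².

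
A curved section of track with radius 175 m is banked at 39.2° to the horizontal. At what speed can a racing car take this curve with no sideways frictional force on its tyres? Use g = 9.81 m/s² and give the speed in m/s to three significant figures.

On a frictionless banked curve, N sinθ = mv²/r and N cosθ = mg, so tanθ = v²/(rg).
v = √(r g tanθ) = √(175 × 9.81 × tan 39.2°) = √(175 × 9.81 × 0.8156) = √1400 = 37.42 m/s.

37.4 m/s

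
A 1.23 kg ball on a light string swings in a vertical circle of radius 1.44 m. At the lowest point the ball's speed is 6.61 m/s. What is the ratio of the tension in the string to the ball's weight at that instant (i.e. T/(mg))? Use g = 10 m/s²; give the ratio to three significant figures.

At the bottom, T − mg = mv²/r, so T = m(v²/r + g) and T/(mg) = v²/(rg) + 1 = (6.61)²/(1.44 × 10.0) + 1 = 3.034 + 1 = 4.034.

4.03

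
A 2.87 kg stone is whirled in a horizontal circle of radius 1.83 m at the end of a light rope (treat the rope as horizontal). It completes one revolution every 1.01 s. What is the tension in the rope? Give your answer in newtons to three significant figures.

v = 2πr/T = 2π × 1.83/1.01 = 11.38 m/s.
The tension is the only horizontal force, so it supplies the full centripetal force: T = m v²/r = 2.87 × (11.38)²/1.83 = 2.87 × 129.6/1.83 = 203.3 N.

203 N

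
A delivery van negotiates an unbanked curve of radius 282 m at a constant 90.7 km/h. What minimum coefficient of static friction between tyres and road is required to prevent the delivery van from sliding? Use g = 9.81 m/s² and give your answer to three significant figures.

v = 90.7/3.6 = 25.19 m/s.
Friction provides the centripetal force: μ_s m g = m v²/r, so μ_s = v²/(g r) = (25.19)²/(9.81 × 282) = 634.8/2766 = 0.2295.

0.229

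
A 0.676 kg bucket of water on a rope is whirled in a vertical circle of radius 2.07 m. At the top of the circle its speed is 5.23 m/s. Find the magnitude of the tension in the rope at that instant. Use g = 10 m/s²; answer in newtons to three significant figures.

2.17 N

At the top, both T and the weight mg point inward (toward the centre), so T + mg = mv²/r.
T = m(v²/r − g) = 0.676 × ((5.23)²/2.07 − 10.0) = 0.676 × (13.21 − 10.0) = 0.676 × 3.214 = 2.173 N.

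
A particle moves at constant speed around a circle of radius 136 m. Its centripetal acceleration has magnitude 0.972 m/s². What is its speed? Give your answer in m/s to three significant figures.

a_c = v²/r ⇒ v = √(a_c · r) = √(0.972 × 136) = √132.2 = 11.50 m/s.

11.5 m/s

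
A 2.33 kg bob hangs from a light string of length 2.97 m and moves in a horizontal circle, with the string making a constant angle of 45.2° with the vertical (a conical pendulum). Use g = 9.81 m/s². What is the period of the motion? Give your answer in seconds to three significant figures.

r = L sinθ = 2.107 m. From T sinθ = mω²r and T cosθ = mg: tanθ = ω²r/g, so ω² = g tanθ / r = g/(L cosθ).
ω = √(g/(L cosθ)) = √(9.81/(2.97 × 0.7046)) = √4.688 = 2.165 rad/s.
Period = 2π/ω = 2.902 s.

2.90 s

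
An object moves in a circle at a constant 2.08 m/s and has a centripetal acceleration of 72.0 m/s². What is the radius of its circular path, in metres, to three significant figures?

0.0601 m

a_c = v²/r ⇒ r = v²/a_c = (2.08)²/72.0 = 4.326/72.0 = 0.06009 m.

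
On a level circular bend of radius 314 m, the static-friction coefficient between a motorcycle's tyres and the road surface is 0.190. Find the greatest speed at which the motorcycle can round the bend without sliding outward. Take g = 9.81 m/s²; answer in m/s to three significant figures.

On a flat curve, static friction is the only horizontal force, so it must supply the full centripetal force: μ_s m g = m v²/r.
Mass cancels: v_max = √(μ_s g r) = √(0.190 × 9.81 × 314) = √585.3 = 24.19 m/s.

24.2 m/s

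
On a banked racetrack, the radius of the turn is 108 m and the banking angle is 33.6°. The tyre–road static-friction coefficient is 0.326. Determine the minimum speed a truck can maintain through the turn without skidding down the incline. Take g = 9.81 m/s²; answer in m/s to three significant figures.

17.2 m/s

At the minimum speed, friction acts up the slope at its limiting value f = μN. Radially (horizontal, toward centre): N sinθ − μN cosθ = mv²/r. Vertically: N cosθ + μN sinθ = mg.
Dividing: v² = r g (sinθ − μcosθ)/(cosθ + μsinθ).
sinθ − μcosθ = 0.5534 − 0.326×0.8329 = 0.2819; cosθ + μsinθ = 0.8329 + 0.326×0.5534 = 1.013.
v² = 108 × 9.81 × 0.2819/1.013 = 294.7 m²/s², so v = 17.17 m/s.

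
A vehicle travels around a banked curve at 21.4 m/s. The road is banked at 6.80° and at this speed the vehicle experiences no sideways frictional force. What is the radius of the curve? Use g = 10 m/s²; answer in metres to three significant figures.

384 m

Frictionless banking: tanθ = v²/(rg), so r = v²/(g tanθ).
r = (21.4)²/(10.0 × tan 6.80°) = 458.0/(10.0 × 0.1192) = 458.0/1.192 = 384.1 m.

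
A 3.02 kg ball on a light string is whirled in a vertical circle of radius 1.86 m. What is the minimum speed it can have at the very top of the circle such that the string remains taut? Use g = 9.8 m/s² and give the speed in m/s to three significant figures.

4.27 m/s

At the top, both weight mg and T point toward the centre: T + mg = mv²/r.
At minimum speed T → 0, so mg = mv_min²/r ⇒ v_min = √(g r) = √(9.8 × 1.86) = 4.269 m/s.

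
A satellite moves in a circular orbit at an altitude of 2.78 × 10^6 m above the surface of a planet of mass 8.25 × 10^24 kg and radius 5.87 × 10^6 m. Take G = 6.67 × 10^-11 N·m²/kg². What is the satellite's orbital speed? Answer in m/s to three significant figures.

Orbital radius r = R + h = 5.87 × 10^6 + 2.78 × 10^6 = 8.650 × 10^6 m.
Gravity supplies the centripetal force: G M m / r² = m v² / r, so v = √(GM/r).
v = √(6.67 × 10^-11 × 8.25 × 10^24 / 8.650 × 10^6) = √(6.362 × 10^7) = 7976 m/s.

7980 m/s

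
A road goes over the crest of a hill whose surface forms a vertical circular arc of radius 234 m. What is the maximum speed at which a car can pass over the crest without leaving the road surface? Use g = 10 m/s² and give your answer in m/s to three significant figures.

At the crest the centre of the circle is below the car, so the net downward (centripetal) force is mg − N = mv²/r.
The car leaves the road when N → 0, giving v_max = √(g r) = √(10.0 × 234) = 48.37 m/s.

48.4 m/s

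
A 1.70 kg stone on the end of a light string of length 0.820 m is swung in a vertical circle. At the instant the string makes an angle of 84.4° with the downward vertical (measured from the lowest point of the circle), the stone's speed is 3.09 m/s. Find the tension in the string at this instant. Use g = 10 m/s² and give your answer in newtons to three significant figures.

Take the radial direction toward the centre of the circle as positive. The component of the weight along the string toward the centre is −mg cos φ (φ measured from the bottom), so Newton's second law along the string gives T − mg cos φ = m v²/r.
cos 84.4° = 0.09758, so T = m(v²/r + g cos φ) = 1.70 × ((3.09)²/0.820 + 10.0 × 0.09758) = 1.70 × (11.64 + (0.9758)) = 1.70 × 12.62 = 21.45 N.

21.5 N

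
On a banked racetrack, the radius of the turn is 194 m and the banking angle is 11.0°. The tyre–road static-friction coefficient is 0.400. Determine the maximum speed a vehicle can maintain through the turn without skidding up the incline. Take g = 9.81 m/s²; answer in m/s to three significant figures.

At the maximum speed, friction acts down the slope at its limiting value f = μN. Radially (horizontal, toward centre): N sinθ + μN cosθ = mv²/r. Vertically: N cosθ − μN sinθ = mg.
Dividing: v² = r g (sinθ + μcosθ)/(cosθ − μsinθ).
sinθ + μcosθ = 0.1908 + 0.400×0.9816 = 0.5835; cosθ − μsinθ = 0.9816 − 0.400×0.1908 = 0.9053.
v² = 194 × 9.81 × 0.5835/0.9053 = 1227 m²/s², so v = 35.02 m/s.

35.0 m/s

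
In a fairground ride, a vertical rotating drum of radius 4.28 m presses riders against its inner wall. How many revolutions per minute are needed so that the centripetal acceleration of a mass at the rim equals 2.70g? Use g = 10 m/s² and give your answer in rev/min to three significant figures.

Require ω²r = 2.70g, so ω = √(2.70 × 10.0/4.28) = 2.512 rad/s.
In rev/min: ω × 60/(2π) = 2.512 × 60/(2π) = 23.98 rev/min.

24.0 rev/min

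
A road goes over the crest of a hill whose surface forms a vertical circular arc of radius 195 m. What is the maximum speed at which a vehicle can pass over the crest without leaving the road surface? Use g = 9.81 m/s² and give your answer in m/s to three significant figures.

43.7 m/s

At the crest the centre of the circle is below the vehicle, so the net downward (centripetal) force is mg − N = mv²/r.
The vehicle leaves the road when N → 0, giving v_max = √(g r) = √(9.81 × 195) = 43.74 m/s.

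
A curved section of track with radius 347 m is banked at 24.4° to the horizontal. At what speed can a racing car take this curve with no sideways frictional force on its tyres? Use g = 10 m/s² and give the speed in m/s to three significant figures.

39.7 m/s

On a frictionless banked curve, N sinθ = mv²/r and N cosθ = mg, so tanθ = v²/(rg).
v = √(r g tanθ) = √(347 × 10.0 × tan 24.4°) = √(347 × 10.0 × 0.4536) = √1574 = 39.67 m/s.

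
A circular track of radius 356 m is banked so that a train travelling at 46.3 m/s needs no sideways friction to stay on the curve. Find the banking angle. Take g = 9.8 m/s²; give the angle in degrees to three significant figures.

31.6°

With no friction, the horizontal component of the normal force provides the centripetal force: N sinθ = mv²/r, while N cosθ = mg vertically.
Dividing: tanθ = v²/(r g) = (46.3)²/(356 × 9.8) = 2144/3489 = 0.6144.
θ = arctan(0.6144) = 31.57°.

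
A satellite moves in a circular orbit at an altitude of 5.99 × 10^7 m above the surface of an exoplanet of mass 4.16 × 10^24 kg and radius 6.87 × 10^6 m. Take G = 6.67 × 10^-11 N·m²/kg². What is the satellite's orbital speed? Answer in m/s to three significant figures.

Orbital radius r = R + h = 6.87 × 10^6 + 5.99 × 10^7 = 6.677 × 10^7 m.
Gravity supplies the centripetal force: G M m / r² = m v² / r, so v = √(GM/r).
v = √(6.67 × 10^-11 × 4.16 × 10^24 / 6.677 × 10^7) = √(4.156 × 10^6) = 2039 m/s.

2040 m/s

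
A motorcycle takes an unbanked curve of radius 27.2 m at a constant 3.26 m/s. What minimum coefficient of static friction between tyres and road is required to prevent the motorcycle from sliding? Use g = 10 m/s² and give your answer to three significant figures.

Friction provides the centripetal force: μ_s m g = m v²/r, so μ_s = v²/(g r) = (3.260)²/(10.0 × 27.2) = 10.63/272.0 = 0.03907.

0.0391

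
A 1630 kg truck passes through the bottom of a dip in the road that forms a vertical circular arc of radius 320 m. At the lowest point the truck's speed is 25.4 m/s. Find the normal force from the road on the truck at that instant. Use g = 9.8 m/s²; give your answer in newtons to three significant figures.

19300 N

At the lowest point, N points up (toward the centre) and the weight mg points down (away from the centre), so the net inward force is N − mg = mv²/r.
N = m(v²/r + g) = 1630 × ((25.4)²/320 + 9.8) = 1630 × (2.016 + 9.8) = 1630 × 11.82 = 19260 N.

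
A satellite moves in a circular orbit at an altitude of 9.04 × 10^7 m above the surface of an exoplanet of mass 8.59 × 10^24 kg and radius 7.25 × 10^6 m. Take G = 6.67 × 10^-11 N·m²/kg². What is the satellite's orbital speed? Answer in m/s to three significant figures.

Orbital radius r = R + h = 7.25 × 10^6 + 9.04 × 10^7 = 9.765 × 10^7 m.
Gravity supplies the centripetal force: G M m / r² = m v² / r, so v = √(GM/r).
v = √(6.67 × 10^-11 × 8.59 × 10^24 / 9.765 × 10^7) = √(5.867 × 10^6) = 2422 m/s.

2420 m/s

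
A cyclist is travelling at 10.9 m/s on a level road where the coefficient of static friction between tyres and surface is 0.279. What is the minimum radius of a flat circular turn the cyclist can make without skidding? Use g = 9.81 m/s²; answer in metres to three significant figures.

43.4 m

At the limit, μ_s m g = m v²/r, so r_min = v²/(μ_s g) = (10.9)²/(0.279 × 9.81) = 118.8/2.737 = 43.41 m.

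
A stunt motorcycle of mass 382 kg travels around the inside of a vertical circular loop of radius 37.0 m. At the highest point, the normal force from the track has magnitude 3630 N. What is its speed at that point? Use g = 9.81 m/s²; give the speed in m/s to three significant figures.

26.7 m/s

At the top, N + mg = mv²/r, so v = √(r(N/m + g)) = √(37.0 × (3630/382 + 9.81)) = √(37.0 × 19.31) = √714.6 = 26.73 m/s.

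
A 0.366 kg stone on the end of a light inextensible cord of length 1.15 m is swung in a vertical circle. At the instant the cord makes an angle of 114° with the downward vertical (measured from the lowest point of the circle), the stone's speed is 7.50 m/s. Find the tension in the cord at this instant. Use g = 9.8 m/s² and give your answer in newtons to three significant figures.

Take the radial direction toward the centre of the circle as positive. The component of the weight along the string toward the centre is −mg cos φ (φ measured from the bottom), so Newton's second law along the string gives T − mg cos φ = m v²/r.
cos 114° = -0.4067, so T = m(v²/r + g cos φ) = 0.366 × ((7.50)²/1.15 + 9.8 × -0.4067) = 0.366 × (48.91 + (-3.986)) = 0.366 × 44.93 = 16.44 N.

16.4 N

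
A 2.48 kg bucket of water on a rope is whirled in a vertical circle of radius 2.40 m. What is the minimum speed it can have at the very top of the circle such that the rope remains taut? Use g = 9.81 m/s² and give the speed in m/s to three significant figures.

4.85 m/s

At the top, both weight mg and T point toward the centre: T + mg = mv²/r.
At minimum speed T → 0, so mg = mv_min²/r ⇒ v_min = √(g r) = √(9.81 × 2.40) = 4.852 m/s.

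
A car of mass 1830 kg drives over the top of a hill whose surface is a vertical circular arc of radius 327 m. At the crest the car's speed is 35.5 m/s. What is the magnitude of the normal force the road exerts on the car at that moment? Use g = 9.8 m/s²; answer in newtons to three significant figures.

At the crest the centripetal acceleration points downward (toward the centre of the arc), so mg − N = mv²/r.
N = m(g − v²/r) = 1830 × (9.8 − (35.5)²/327) = 1830 × (9.8 − 3.854) = 1830 × 5.946 = 10880 N.

10900 N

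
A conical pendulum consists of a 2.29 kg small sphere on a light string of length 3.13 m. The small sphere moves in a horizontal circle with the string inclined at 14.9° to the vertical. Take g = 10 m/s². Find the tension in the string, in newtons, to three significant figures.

Vertically the bob has no acceleration, so T cosθ = mg.
T = mg/cosθ = 2.29 × 10.0 / cos 14.9° = 22.90/0.9664 = 23.70 N.

23.7 N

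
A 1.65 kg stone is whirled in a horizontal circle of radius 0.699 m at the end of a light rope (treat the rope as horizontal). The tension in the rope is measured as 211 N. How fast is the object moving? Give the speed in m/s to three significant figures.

9.45 m/s

T = m v²/r ⇒ v = √(T r / m) = √(211 × 0.699 / 1.65) = √89.39 = 9.454 m/s.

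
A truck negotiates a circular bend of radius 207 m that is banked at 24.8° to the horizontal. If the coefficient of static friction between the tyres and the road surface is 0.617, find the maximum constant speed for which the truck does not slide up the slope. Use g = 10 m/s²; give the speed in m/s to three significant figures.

At the maximum speed, friction acts down the slope at its limiting value f = μN. Radially (horizontal, toward centre): N sinθ + μN cosθ = mv²/r. Vertically: N cosθ − μN sinθ = mg.
Dividing: v² = r g (sinθ + μcosθ)/(cosθ − μsinθ).
sinθ + μcosθ = 0.4195 + 0.617×0.9078 = 0.9796; cosθ − μsinθ = 0.9078 − 0.617×0.4195 = 0.6490.
v² = 207 × 10.0 × 0.9796/0.6490 = 3124 m²/s², so v = 55.90 m/s.

55.9 m/s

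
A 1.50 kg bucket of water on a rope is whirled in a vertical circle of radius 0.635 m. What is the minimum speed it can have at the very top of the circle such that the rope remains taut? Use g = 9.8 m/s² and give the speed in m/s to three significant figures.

2.49 m/s

At the top, both weight mg and T point toward the centre: T + mg = mv²/r.
At minimum speed T → 0, so mg = mv_min²/r ⇒ v_min = √(g r) = √(9.8 × 0.635) = 2.495 m/s.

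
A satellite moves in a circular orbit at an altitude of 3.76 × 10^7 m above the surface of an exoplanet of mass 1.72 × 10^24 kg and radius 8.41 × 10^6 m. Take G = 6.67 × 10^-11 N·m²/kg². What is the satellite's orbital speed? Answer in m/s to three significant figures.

Orbital radius r = R + h = 8.41 × 10^6 + 3.76 × 10^7 = 4.601 × 10^7 m.
Gravity supplies the centripetal force: G M m / r² = m v² / r, so v = √(GM/r).
v = √(6.67 × 10^-11 × 1.72 × 10^24 / 4.601 × 10^7) = √(2.493 × 10^6) = 1579 m/s.

1580 m/s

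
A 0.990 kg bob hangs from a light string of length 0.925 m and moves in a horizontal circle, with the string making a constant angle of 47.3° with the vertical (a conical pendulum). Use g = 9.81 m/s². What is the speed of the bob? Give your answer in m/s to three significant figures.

The radius of the circle is r = L sinθ = 0.925 × sin 47.3° = 0.6798 m.
Horizontally T sinθ = mv²/r and vertically T cosθ = mg, so tanθ = v²/(rg).
v = √(r g tanθ) = √(0.6798 × 9.81 × 1.084) = √7.227 = 2.688 m/s.

2.69 m/s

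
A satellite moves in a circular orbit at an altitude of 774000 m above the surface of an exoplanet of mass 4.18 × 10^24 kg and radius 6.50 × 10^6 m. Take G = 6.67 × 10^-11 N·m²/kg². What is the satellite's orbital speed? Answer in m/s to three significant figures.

6190 m/s

Orbital radius r = R + h = 6.50 × 10^6 + 774000 = 7.274 × 10^6 m.
Gravity supplies the centripetal force: G M m / r² = m v² / r, so v = √(GM/r).
v = √(6.67 × 10^-11 × 4.18 × 10^24 / 7.274 × 10^6) = √(3.833 × 10^7) = 6191 m/s.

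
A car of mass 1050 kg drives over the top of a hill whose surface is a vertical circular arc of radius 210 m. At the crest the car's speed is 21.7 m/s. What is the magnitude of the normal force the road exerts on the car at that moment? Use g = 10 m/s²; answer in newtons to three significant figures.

At the crest the centripetal acceleration points downward (toward the centre of the arc), so mg − N = mv²/r.
N = m(g − v²/r) = 1050 × (10.0 − (21.7)²/210) = 1050 × (10.0 − 2.242) = 1050 × 7.758 = 8146 N.

8150 N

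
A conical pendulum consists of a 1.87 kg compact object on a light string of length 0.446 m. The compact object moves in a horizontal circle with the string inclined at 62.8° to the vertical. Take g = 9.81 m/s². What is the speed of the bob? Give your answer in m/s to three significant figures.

2.75 m/s

The radius of the circle is r = L sinθ = 0.446 × sin 62.8° = 0.3967 m.
Horizontally T sinθ = mv²/r and vertically T cosθ = mg, so tanθ = v²/(rg).
v = √(r g tanθ) = √(0.3967 × 9.81 × 1.946) = √7.572 = 2.752 m/s.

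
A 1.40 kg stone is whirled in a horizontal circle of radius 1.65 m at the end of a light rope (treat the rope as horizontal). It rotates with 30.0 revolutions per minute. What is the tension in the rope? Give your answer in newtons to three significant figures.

ω = 30.0 rev/min × 2π/60 = 3.142 rad/s, so v = ωr = 3.142 × 1.65 = 5.184 m/s.
The tension is the only horizontal force, so it supplies the full centripetal force: T = m v²/r = 1.40 × (5.184)²/1.65 = 1.40 × 26.87/1.65 = 22.80 N.

22.8 N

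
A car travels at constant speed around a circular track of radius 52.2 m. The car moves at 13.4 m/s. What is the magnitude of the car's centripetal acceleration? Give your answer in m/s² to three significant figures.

3.44 m/s²

a_c = v²/r = (13.40)²/52.2 = 179.6/52.2 = 3.440 m/s².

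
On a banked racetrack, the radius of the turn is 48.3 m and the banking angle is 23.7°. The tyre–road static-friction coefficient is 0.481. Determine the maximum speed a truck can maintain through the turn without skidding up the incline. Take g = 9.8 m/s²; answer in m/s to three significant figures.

At the maximum speed, friction acts down the slope at its limiting value f = μN. Radially (horizontal, toward centre): N sinθ + μN cosθ = mv²/r. Vertically: N cosθ − μN sinθ = mg.
Dividing: v² = r g (sinθ + μcosθ)/(cosθ − μsinθ).
sinθ + μcosθ = 0.4019 + 0.481×0.9157 = 0.8424; cosθ − μsinθ = 0.9157 − 0.481×0.4019 = 0.7223.
v² = 48.3 × 9.8 × 0.8424/0.7223 = 552.0 m²/s², so v = 23.49 m/s.

23.5 m/s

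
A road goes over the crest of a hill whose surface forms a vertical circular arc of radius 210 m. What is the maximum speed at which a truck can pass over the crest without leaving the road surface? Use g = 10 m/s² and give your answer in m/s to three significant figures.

At the crest the centre of the circle is below the truck, so the net downward (centripetal) force is mg − N = mv²/r.
The truck leaves the road when N → 0, giving v_max = √(g r) = √(10.0 × 210) = 45.83 m/s.

45.8 m/s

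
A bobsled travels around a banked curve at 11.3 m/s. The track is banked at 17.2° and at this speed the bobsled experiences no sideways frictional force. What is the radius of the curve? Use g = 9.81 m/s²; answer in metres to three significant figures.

Frictionless banking: tanθ = v²/(rg), so r = v²/(g tanθ).
r = (11.3)²/(9.81 × tan 17.2°) = 127.7/(9.81 × 0.3096) = 127.7/3.037 = 42.05 m.

42.0 m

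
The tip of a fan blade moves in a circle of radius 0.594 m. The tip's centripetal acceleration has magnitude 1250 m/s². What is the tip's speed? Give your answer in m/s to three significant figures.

a_c = v²/r ⇒ v = √(a_c · r) = √(1250 × 0.594) = √742.5 = 27.25 m/s.

27.2 m/s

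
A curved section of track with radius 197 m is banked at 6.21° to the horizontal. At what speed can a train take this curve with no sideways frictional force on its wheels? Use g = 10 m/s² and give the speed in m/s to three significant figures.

14.6 m/s

On a frictionless banked curve, N sinθ = mv²/r and N cosθ = mg, so tanθ = v²/(rg).
v = √(r g tanθ) = √(197 × 10.0 × tan 6.21°) = √(197 × 10.0 × 0.1088) = √214.4 = 14.64 m/s.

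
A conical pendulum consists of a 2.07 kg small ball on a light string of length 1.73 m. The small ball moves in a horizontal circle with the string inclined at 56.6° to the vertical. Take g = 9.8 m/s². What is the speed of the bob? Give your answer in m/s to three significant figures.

4.63 m/s

The radius of the circle is r = L sinθ = 1.73 × sin 56.6° = 1.444 m.
Horizontally T sinθ = mv²/r and vertically T cosθ = mg, so tanθ = v²/(rg).
v = √(r g tanθ) = √(1.444 × 9.8 × 1.517) = √21.47 = 4.633 m/s.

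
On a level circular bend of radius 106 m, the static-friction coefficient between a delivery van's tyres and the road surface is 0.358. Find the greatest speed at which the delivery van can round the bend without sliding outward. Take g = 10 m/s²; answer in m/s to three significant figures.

19.5 m/s

Friction provides the centripetal force on a flat curve. At maximum speed it is at its limiting value: μ_s m g = m v²/r.
Mass cancels: v_max = √(μ_s g r) = √(0.358 × 10.0 × 106) = √379.5 = 19.48 m/s.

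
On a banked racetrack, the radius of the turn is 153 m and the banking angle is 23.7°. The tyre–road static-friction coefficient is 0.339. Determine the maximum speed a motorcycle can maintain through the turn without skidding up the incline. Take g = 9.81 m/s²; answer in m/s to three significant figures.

37.0 m/s

At the maximum speed, friction acts down the slope at its limiting value f = μN. Radially (horizontal, toward centre): N sinθ + μN cosθ = mv²/r. Vertically: N cosθ − μN sinθ = mg.
Dividing: v² = r g (sinθ + μcosθ)/(cosθ − μsinθ).
sinθ + μcosθ = 0.4019 + 0.339×0.9157 = 0.7124; cosθ − μsinθ = 0.9157 − 0.339×0.4019 = 0.7794.
v² = 153 × 9.81 × 0.7124/0.7794 = 1372 m²/s², so v = 37.04 m/s.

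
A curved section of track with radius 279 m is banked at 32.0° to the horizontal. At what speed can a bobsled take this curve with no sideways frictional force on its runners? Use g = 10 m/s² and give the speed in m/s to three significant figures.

41.8 m/s

On a frictionless banked curve, N sinθ = mv²/r and N cosθ = mg, so tanθ = v²/(rg).
v = √(r g tanθ) = √(279 × 10.0 × tan 32.0°) = √(279 × 10.0 × 0.6249) = √1743 = 41.75 m/s.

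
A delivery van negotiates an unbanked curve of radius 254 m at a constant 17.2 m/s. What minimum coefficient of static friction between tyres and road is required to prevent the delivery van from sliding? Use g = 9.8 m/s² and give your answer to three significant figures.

Friction provides the centripetal force: μ_s m g = m v²/r, so μ_s = v²/(g r) = (17.20)²/(9.8 × 254) = 295.8/2489 = 0.1188.

0.119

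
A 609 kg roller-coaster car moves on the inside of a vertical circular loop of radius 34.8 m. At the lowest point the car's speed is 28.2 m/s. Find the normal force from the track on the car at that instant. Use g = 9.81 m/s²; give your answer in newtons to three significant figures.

19900 N

At the lowest point, N points up (toward the centre) and the weight mg points down (away from the centre), so the net inward force is N − mg = mv²/r.
N = m(v²/r + g) = 609 × ((28.2)²/34.8 + 9.81) = 609 × (22.85 + 9.81) = 609 × 32.66 = 19890 N.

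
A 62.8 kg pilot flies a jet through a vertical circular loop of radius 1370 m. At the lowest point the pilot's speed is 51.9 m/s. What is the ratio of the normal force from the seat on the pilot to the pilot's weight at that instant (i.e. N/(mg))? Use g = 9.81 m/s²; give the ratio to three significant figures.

1.20

At the bottom, N − mg = mv²/r, so N = m(v²/r + g) and N/(mg) = v²/(rg) + 1 = (51.9)²/(1370 × 9.81) + 1 = 0.2004 + 1 = 1.200.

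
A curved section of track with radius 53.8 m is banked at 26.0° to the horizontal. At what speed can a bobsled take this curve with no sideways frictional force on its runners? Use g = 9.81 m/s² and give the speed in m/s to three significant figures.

On a frictionless banked curve, N sinθ = mv²/r and N cosθ = mg, so tanθ = v²/(rg).
v = √(r g tanθ) = √(53.8 × 9.81 × tan 26.0°) = √(53.8 × 9.81 × 0.4877) = √257.4 = 16.04 m/s.

16.0 m/s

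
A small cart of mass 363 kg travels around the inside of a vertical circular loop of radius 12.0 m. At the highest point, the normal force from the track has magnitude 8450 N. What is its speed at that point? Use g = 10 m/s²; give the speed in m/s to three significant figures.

20.0 m/s

At the top, N + mg = mv²/r, so v = √(r(N/m + g)) = √(12.0 × (8450/363 + 10.0)) = √(12.0 × 33.28) = √399.3 = 19.98 m/s.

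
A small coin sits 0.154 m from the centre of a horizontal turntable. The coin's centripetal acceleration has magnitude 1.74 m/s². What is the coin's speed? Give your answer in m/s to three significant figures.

0.518 m/s

a_c = v²/r ⇒ v = √(a_c · r) = √(1.74 × 0.154) = √0.2680 = 0.5176 m/s.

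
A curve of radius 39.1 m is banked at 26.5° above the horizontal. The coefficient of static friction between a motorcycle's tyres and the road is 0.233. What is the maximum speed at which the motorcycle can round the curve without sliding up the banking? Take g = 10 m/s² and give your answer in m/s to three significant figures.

18.0 m/s

At the maximum speed, friction acts down the slope at its limiting value f = μN. Radially (horizontal, toward centre): N sinθ + μN cosθ = mv²/r. Vertically: N cosθ − μN sinθ = mg.
Dividing: v² = r g (sinθ + μcosθ)/(cosθ − μsinθ).
sinθ + μcosθ = 0.4462 + 0.233×0.8949 = 0.6547; cosθ − μsinθ = 0.8949 − 0.233×0.4462 = 0.7910.
v² = 39.1 × 10.0 × 0.6547/0.7910 = 323.6 m²/s², so v = 17.99 m/s.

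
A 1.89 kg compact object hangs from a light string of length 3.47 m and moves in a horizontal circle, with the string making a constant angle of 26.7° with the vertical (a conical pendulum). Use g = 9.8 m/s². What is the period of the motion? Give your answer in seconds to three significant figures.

r = L sinθ = 1.559 m. From T sinθ = mω²r and T cosθ = mg: tanθ = ω²r/g, so ω² = g tanθ / r = g/(L cosθ).
ω = √(g/(L cosθ)) = √(9.8/(3.47 × 0.8934)) = √3.161 = 1.778 rad/s.
Period = 2π/ω = 3.534 s.

3.53 s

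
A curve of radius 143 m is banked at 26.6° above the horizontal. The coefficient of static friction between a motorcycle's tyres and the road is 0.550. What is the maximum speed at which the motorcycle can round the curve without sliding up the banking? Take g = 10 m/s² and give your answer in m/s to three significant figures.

45.5 m/s

At the maximum speed, friction acts down the slope at its limiting value f = μN. Radially (horizontal, toward centre): N sinθ + μN cosθ = mv²/r. Vertically: N cosθ − μN sinθ = mg.
Dividing: v² = r g (sinθ + μcosθ)/(cosθ − μsinθ).
sinθ + μcosθ = 0.4478 + 0.550×0.8942 = 0.9395; cosθ − μsinθ = 0.8942 − 0.550×0.4478 = 0.6479.
v² = 143 × 10.0 × 0.9395/0.6479 = 2074 m²/s², so v = 45.54 m/s.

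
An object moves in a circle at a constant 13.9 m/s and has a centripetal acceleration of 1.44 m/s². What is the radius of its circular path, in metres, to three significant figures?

134 m

a_c = v²/r ⇒ r = v²/a_c = (13.9)²/1.44 = 193.2/1.44 = 134.2 m.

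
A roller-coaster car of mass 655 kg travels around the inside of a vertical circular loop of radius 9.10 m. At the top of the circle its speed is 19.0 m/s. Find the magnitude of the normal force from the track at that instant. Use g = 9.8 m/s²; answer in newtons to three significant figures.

19600 N

At the top, both N and the weight mg point inward (toward the centre), so N + mg = mv²/r.
N = m(v²/r − g) = 655 × ((19.0)²/9.10 − 9.8) = 655 × (39.67 − 9.8) = 655 × 29.87 = 19570 N.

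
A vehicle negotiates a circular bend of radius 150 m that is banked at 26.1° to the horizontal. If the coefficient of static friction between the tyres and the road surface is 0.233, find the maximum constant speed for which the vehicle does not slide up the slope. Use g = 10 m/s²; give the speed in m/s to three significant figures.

35.0 m/s

At the maximum speed, friction acts down the slope at its limiting value f = μN. Radially (horizontal, toward centre): N sinθ + μN cosθ = mv²/r. Vertically: N cosθ − μN sinθ = mg.
Dividing: v² = r g (sinθ + μcosθ)/(cosθ − μsinθ).
sinθ + μcosθ = 0.4399 + 0.233×0.8980 = 0.6492; cosθ − μsinθ = 0.8980 − 0.233×0.4399 = 0.7955.
v² = 150 × 10.0 × 0.6492/0.7955 = 1224 m²/s², so v = 34.99 m/s.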